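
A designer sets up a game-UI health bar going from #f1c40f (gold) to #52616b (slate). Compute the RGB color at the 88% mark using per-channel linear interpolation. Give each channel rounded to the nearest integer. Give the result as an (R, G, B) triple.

(101, 109, 96)

#f1c40f → (241, 196, 15); #52616b → (82, 97, 107).
88% corresponds to t = 0.88.
R = 241 + 0.88 × (82 − 241) = 241 + 0.88 × -159 = 101.08 → 101
G = 196 + 0.88 × (97 − 196) = 196 + 0.88 × -99 = 108.88 → 109
B = 15 + 0.88 × (107 − 15) = 15 + 0.88 × 92 = 95.96 → 96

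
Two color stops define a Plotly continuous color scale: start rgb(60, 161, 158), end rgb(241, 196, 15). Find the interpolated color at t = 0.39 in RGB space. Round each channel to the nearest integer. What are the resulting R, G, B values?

R = 60 + 0.39 × (241 − 60) = 60 + 0.39 × 181 = 130.59 → 131
G = 161 + 0.39 × (196 − 161) = 161 + 0.39 × 35 = 174.65 → 175
B = 158 + 0.39 × (15 − 158) = 158 + 0.39 × -143 = 102.23 → 102
So the blended color is (131, 175, 102), about #83af66.

(131, 175, 102)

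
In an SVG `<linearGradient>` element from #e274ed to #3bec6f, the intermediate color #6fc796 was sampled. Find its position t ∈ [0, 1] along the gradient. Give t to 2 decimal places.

Invert the lerp on the R channel (largest span, 167): t = (111 − 226) / (59 − 226) = -115/-167 = 0.68862.
Check on G: (199 − 116)/(236 − 116) = 0.6917 ✓

0.69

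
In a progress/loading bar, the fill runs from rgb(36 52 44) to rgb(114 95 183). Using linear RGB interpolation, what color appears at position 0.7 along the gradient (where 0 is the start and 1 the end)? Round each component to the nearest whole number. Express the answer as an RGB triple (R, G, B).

(91, 82, 141)

R = 36 + 0.7 × (114 − 36) = 36 + 0.7 × 78 = 90.6 → 91
G = 52 + 0.7 × (95 − 52) = 52 + 0.7 × 43 = 82.1 → 82
B = 44 + 0.7 × (183 − 44) = 44 + 0.7 × 139 = 141.3 → 141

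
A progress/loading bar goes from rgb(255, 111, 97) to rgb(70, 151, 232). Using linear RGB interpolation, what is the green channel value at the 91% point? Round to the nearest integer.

G = 111 + 0.91 × (151 − 111) = 147.4 → 147

147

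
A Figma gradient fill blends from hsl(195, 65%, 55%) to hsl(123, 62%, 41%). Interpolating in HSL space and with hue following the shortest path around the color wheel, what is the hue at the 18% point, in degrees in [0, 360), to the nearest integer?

182

Hue arc: Δh = 123 − 195 = -72° (|Δh| ≤ 180, already the shorter path).
H = 195 + 0.18 × (-72) = 182.04 → 182°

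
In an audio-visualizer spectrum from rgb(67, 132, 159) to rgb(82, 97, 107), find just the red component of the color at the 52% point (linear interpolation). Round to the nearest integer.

R = 67 + 0.52 × (82 − 67) = 74.8 → 75

75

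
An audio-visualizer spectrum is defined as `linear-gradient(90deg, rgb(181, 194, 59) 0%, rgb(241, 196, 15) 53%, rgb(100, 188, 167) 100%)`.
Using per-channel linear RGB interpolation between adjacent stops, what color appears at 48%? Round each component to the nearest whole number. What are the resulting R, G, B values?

(235, 196, 19)

48% lies between the 0% and 53% stops, so the local fraction is t = (48 − 0)/(53 − 0) = 48/53 ≈ 0.9057.
R = 181 + 0.9057 × (241 − 181) = 235.342 → 235
G = 194 + 0.9057 × (196 − 194) = 195.811 → 196
B = 59 + 0.9057 × (15 − 59) = 19.149 → 19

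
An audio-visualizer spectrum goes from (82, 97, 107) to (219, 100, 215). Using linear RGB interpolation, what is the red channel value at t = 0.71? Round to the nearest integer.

R = 82 + 0.71 × (219 − 82) = 179.27 → 179

179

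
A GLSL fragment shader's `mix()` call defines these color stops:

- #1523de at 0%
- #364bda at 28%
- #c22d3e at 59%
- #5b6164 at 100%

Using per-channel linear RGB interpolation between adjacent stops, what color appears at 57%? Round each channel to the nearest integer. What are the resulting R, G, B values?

(185, 47, 72)

57% lies between the 28% and 59% stops, so the local fraction is t = (57 − 28)/(59 − 28) = 29/31 ≈ 0.9355.
#364bda → (54, 75, 218); #c22d3e → (194, 45, 62).
R = 54 + 0.9355 × (194 − 54) = 184.97 → 185
G = 75 + 0.9355 × (45 − 75) = 46.935 → 47
B = 218 + 0.9355 × (62 − 218) = 72.062 → 72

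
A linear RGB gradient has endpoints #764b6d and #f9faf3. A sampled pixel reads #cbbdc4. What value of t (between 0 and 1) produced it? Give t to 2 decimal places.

0.65

Invert the lerp on the G channel (largest span, 175): t = (189 − 75) / (250 − 75) = 114/175 = 0.65143.
Check on R: (203 − 118)/(249 − 118) = 0.6489 ✓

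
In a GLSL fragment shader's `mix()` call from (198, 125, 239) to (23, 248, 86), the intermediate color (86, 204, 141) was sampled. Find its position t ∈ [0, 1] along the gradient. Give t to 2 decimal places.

Invert the lerp on the R channel (largest span, 175): t = (86 − 198) / (23 − 198) = -112/-175 = 0.64.
Check on G: (204 − 125)/(248 − 125) = 0.6423 ✓

0.64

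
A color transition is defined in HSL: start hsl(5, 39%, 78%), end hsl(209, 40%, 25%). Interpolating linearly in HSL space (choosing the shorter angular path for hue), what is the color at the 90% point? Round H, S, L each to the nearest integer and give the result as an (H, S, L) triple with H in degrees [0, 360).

Hue: 209 − 5 = 204°, but |204| > 180 so the shorter arc goes the other way: Δh = 204 − 360 = -156°.
H = 5 + 0.9 × (-156) = -135.4 → -135 → -135 mod 360 = 225°
S = 39 + 0.9 × (40 − 39) = 39.9 → 40%
L = 78 + 0.9 × (25 − 78) = 30.3 → 30%

(225, 40, 30)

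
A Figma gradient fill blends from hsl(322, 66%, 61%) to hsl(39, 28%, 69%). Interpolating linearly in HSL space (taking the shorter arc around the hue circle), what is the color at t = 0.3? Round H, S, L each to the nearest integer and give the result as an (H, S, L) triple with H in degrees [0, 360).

Hue: 39 − 322 = -283°, but |-283| > 180 so the shorter arc goes the other way: Δh = -283 + 360 = 77°.
H = 322 + 0.3 × (77) = 345.1 → 345°
S = 66 + 0.3 × (28 − 66) = 54.6 → 55%
L = 61 + 0.3 × (69 − 61) = 63.4 → 63%

(345, 55, 63)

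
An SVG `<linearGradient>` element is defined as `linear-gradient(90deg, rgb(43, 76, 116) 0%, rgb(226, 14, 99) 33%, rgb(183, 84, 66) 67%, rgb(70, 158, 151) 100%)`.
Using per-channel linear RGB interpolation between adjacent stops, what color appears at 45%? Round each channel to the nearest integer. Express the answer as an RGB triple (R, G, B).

45% lies between the 33% and 67% stops, so the local fraction is t = (45 − 33)/(67 − 33) = 12/34 ≈ 0.3529.
R = 226 + 0.3529 × (183 − 226) = 210.825 → 211
G = 14 + 0.3529 × (84 − 14) = 38.703 → 39
B = 99 + 0.3529 × (66 − 99) = 87.354 → 87

(211, 39, 87)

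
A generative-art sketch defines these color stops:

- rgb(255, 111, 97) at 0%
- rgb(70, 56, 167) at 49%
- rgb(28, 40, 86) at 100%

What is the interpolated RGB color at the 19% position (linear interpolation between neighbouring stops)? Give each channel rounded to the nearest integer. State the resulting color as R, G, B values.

19% lies between the 0% and 49% stops, so the local fraction is t = (19 − 0)/(49 − 0) = 19/49 ≈ 0.3878.
R = 255 + 0.3878 × (70 − 255) = 183.257 → 183
G = 111 + 0.3878 × (56 − 111) = 89.671 → 90
B = 97 + 0.3878 × (167 − 97) = 124.146 → 124

(183, 90, 124)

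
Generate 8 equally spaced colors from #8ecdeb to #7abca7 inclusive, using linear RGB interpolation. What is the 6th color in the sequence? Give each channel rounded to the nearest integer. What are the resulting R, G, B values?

(128, 193, 186)

With 8 swatches and endpoints inclusive, swatch 6 sits at t = (6 − 1)/(8 − 1) = 5/7 ≈ 0.7143.
#8ecdeb → (142, 205, 235); #7abca7 → (122, 188, 167).
R = 142 + 0.7143 × (122 − 142) = 127.714 → 128
G = 205 + 0.7143 × (188 − 205) = 192.857 → 193
B = 235 + 0.7143 × (167 − 235) = 186.428 → 186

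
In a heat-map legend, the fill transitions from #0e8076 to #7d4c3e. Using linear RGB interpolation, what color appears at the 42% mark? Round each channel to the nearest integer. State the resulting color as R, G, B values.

#0e8076 → (14, 128, 118); #7d4c3e → (125, 76, 62).
42% corresponds to t = 0.42.
R = 14 + 0.42 × (125 − 14) = 14 + 0.42 × 111 = 60.62 → 61
G = 128 + 0.42 × (76 − 128) = 128 + 0.42 × -52 = 106.16 → 106
B = 118 + 0.42 × (62 − 118) = 118 + 0.42 × -56 = 94.48 → 94

(61, 106, 94)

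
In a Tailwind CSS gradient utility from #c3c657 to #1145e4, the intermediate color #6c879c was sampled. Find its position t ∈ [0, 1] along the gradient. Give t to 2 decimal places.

Invert the lerp on the R channel (largest span, 178): t = (108 − 195) / (17 − 195) = -87/-178 = 0.48876.
Check on G: (135 − 198)/(69 − 198) = 0.4884 ✓

0.49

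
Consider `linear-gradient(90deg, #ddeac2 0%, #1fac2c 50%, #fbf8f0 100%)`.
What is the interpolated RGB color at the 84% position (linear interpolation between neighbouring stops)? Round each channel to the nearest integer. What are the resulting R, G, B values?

(181, 224, 177)

84% lies between the 50% and 100% stops, so the local fraction is t = (84 − 50)/(100 − 50) = 34/50 ≈ 0.68.
#1fac2c → (31, 172, 44); #fbf8f0 → (251, 248, 240).
R = 31 + 0.68 × (251 − 31) = 180.6 → 181
G = 172 + 0.68 × (248 − 172) = 223.68 → 224
B = 44 + 0.68 × (240 − 44) = 177.28 → 177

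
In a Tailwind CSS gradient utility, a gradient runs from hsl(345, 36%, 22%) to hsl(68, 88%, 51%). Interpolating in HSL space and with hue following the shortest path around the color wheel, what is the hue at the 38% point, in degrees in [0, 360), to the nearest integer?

17

Hue: 68 − 345 = -277°, but |-277| > 180 so the shorter arc goes the other way: Δh = -277 + 360 = 83°.
H = 345 + 0.38 × (83) = 376.54 → 377 → 377 mod 360 = 17°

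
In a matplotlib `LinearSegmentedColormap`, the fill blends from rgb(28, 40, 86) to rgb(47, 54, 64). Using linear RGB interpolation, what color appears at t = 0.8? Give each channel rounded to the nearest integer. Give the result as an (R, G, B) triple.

R = 28 + 0.8 × (47 − 28) = 28 + 0.8 × 19 = 43.2 → 43
G = 40 + 0.8 × (54 − 40) = 40 + 0.8 × 14 = 51.2 → 51
B = 86 + 0.8 × (64 − 86) = 86 + 0.8 × -22 = 68.4 → 68

(43, 51, 68)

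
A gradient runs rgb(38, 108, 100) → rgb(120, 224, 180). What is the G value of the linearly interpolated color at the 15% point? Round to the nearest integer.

125

G = 108 + 0.15 × (224 − 108) = 125.4 → 125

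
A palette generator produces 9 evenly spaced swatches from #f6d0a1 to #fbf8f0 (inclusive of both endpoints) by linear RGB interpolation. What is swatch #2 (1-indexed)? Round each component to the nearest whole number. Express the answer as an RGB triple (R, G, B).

(247, 213, 171)

With 9 swatches and endpoints inclusive, swatch 2 sits at t = (2 − 1)/(9 − 1) = 1/8 ≈ 0.125.
#f6d0a1 → (246, 208, 161); #fbf8f0 → (251, 248, 240).
R = 246 + 0.125 × (251 − 246) = 246.625 → 247
G = 208 + 0.125 × (248 − 208) = 213 → 213
B = 161 + 0.125 × (240 − 161) = 170.875 → 171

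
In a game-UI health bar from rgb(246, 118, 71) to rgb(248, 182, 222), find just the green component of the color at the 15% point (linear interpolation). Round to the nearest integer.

128

G = 118 + 0.15 × (182 − 118) = 127.6 → 128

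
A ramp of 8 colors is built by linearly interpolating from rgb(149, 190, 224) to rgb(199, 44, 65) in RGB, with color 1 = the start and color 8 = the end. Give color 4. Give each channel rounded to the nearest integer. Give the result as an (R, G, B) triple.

(170, 127, 156)

With 8 swatches and endpoints inclusive, swatch 4 sits at t = (4 − 1)/(8 − 1) = 3/7 ≈ 0.4286.
R = 149 + 0.4286 × (199 − 149) = 170.43 → 170
G = 190 + 0.4286 × (44 − 190) = 127.424 → 127
B = 224 + 0.4286 × (65 − 224) = 155.853 → 156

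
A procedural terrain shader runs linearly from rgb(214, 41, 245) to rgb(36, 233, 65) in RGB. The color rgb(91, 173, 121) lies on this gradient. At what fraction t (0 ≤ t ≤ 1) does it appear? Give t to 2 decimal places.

Invert the lerp on the G channel (largest span, 192): t = (173 − 41) / (233 − 41) = 132/192 = 0.6875.
Check on R: (91 − 214)/(36 − 214) = 0.691 ✓

0.69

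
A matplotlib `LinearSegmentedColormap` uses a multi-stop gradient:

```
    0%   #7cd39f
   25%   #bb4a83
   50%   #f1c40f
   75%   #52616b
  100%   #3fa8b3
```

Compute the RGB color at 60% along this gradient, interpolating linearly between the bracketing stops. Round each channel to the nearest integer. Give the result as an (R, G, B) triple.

60% lies between the 50% and 75% stops, so the local fraction is t = (60 − 50)/(75 − 50) = 10/25 ≈ 0.4.
#f1c40f → (241, 196, 15); #52616b → (82, 97, 107).
R = 241 + 0.4 × (82 − 241) = 177.4 → 177
G = 196 + 0.4 × (97 − 196) = 156.4 → 156
B = 15 + 0.4 × (107 − 15) = 51.8 → 52

(177, 156, 52)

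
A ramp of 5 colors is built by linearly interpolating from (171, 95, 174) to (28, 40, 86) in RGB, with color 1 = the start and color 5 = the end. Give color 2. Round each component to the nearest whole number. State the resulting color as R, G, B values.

(135, 81, 152)

With 5 swatches and endpoints inclusive, swatch 2 sits at t = (2 − 1)/(5 − 1) = 1/4 ≈ 0.25.
R = 171 + 0.25 × (28 − 171) = 135.25 → 135
G = 95 + 0.25 × (40 − 95) = 81.25 → 81
B = 174 + 0.25 × (86 − 174) = 152 → 152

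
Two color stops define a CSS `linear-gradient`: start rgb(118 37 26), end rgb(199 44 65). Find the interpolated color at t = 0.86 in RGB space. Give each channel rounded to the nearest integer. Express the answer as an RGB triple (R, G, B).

R = 118 + 0.86 × (199 − 118) = 118 + 0.86 × 81 = 187.66 → 188
G = 37 + 0.86 × (44 − 37) = 37 + 0.86 × 7 = 43.02 → 43
B = 26 + 0.86 × (65 − 26) = 26 + 0.86 × 39 = 59.54 → 60

(188, 43, 60)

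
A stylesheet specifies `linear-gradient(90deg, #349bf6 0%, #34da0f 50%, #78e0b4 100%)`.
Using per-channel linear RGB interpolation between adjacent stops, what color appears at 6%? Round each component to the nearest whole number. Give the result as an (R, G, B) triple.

(52, 163, 218)

6% lies between the 0% and 50% stops, so the local fraction is t = (6 − 0)/(50 − 0) = 6/50 ≈ 0.12.
#349bf6 → (52, 155, 246); #34da0f → (52, 218, 15).
R = 52 + 0.12 × (52 − 52) = 52 → 52
G = 155 + 0.12 × (218 − 155) = 162.56 → 163
B = 246 + 0.12 × (15 − 246) = 218.28 → 218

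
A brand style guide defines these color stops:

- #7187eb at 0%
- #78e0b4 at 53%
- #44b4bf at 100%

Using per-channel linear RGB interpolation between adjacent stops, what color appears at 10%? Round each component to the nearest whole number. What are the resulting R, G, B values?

(114, 152, 225)

10% lies between the 0% and 53% stops, so the local fraction is t = (10 − 0)/(53 − 0) = 10/53 ≈ 0.1887.
#7187eb → (113, 135, 235); #78e0b4 → (120, 224, 180).
R = 113 + 0.1887 × (120 − 113) = 114.321 → 114
G = 135 + 0.1887 × (224 − 135) = 151.794 → 152
B = 235 + 0.1887 × (180 − 235) = 224.621 → 225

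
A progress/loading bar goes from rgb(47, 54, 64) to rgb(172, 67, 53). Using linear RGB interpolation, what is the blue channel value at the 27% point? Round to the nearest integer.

61

B = 64 + 0.27 × (53 − 64) = 61.03 → 61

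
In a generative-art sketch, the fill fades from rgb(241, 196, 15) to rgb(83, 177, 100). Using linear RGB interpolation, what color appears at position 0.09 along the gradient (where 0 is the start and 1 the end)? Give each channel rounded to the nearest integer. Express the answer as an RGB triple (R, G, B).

R = 241 + 0.09 × (83 − 241) = 241 + 0.09 × -158 = 226.78 → 227
G = 196 + 0.09 × (177 − 196) = 196 + 0.09 × -19 = 194.29 → 194
B = 15 + 0.09 × (100 − 15) = 15 + 0.09 × 85 = 22.65 → 23

(227, 194, 23)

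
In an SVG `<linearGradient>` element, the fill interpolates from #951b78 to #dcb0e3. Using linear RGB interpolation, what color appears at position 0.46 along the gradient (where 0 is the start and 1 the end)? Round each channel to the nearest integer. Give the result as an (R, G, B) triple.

(182, 96, 169)

#951b78 → (149, 27, 120); #dcb0e3 → (220, 176, 227).
R = 149 + 0.46 × (220 − 149) = 149 + 0.46 × 71 = 181.66 → 182
G = 27 + 0.46 × (176 − 27) = 27 + 0.46 × 149 = 95.54 → 96
B = 120 + 0.46 × (227 − 120) = 120 + 0.46 × 107 = 169.22 → 169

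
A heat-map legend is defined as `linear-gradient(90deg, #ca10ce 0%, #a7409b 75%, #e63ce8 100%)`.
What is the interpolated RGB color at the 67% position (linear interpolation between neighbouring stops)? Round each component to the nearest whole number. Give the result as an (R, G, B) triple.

67% lies between the 0% and 75% stops, so the local fraction is t = (67 − 0)/(75 − 0) = 67/75 ≈ 0.8933.
#ca10ce → (202, 16, 206); #a7409b → (167, 64, 155).
R = 202 + 0.8933 × (167 − 202) = 170.734 → 171
G = 16 + 0.8933 × (64 − 16) = 58.878 → 59
B = 206 + 0.8933 × (155 − 206) = 160.442 → 160

(171, 59, 160)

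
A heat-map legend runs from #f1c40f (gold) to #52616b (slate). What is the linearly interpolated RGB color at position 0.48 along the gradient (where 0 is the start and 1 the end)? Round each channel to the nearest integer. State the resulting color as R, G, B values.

(165, 148, 59)

#f1c40f → (241, 196, 15); #52616b → (82, 97, 107).
R = 241 + 0.48 × (82 − 241) = 241 + 0.48 × -159 = 164.68 → 165
G = 196 + 0.48 × (97 − 196) = 196 + 0.48 × -99 = 148.48 → 148
B = 15 + 0.48 × (107 − 15) = 15 + 0.48 × 92 = 59.16 → 59
So the blended color is (165, 148, 59), about #a5943b.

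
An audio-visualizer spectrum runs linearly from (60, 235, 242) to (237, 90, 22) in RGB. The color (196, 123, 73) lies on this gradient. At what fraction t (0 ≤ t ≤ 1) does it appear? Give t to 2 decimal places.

0.77

Invert the lerp on the B channel (largest span, 220): t = (73 − 242) / (22 − 242) = -169/-220 = 0.76818.
Check on R: (196 − 60)/(237 − 60) = 0.7684 ✓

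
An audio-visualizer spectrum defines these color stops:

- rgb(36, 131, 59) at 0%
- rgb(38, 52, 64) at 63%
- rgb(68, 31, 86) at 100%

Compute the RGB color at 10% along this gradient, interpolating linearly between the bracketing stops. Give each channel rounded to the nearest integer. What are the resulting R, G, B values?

(36, 118, 60)

10% lies between the 0% and 63% stops, so the local fraction is t = (10 − 0)/(63 − 0) = 10/63 ≈ 0.1587.
R = 36 + 0.1587 × (38 − 36) = 36.317 → 36
G = 131 + 0.1587 × (52 − 131) = 118.463 → 118
B = 59 + 0.1587 × (64 − 59) = 59.794 → 60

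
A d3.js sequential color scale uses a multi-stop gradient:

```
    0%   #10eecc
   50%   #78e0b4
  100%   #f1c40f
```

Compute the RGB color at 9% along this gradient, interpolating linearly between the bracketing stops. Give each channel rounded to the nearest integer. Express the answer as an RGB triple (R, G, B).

9% lies between the 0% and 50% stops, so the local fraction is t = (9 − 0)/(50 − 0) = 9/50 ≈ 0.18.
#10eecc → (16, 238, 204); #78e0b4 → (120, 224, 180).
R = 16 + 0.18 × (120 − 16) = 34.72 → 35
G = 238 + 0.18 × (224 − 238) = 235.48 → 235
B = 204 + 0.18 × (180 − 204) = 199.68 → 200

(35, 235, 200)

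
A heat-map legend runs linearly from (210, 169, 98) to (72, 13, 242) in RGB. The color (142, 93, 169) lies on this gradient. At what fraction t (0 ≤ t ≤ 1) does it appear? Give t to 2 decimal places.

Invert the lerp on the G channel (largest span, 156): t = (93 − 169) / (13 − 169) = -76/-156 = 0.48718.
Check on R: (142 − 210)/(72 − 210) = 0.4928 ✓

0.49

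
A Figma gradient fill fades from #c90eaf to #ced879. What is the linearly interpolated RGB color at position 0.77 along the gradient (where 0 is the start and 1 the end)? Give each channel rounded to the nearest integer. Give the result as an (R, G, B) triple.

#c90eaf → (201, 14, 175); #ced879 → (206, 216, 121).
R = 201 + 0.77 × (206 − 201) = 201 + 0.77 × 5 = 204.85 → 205
G = 14 + 0.77 × (216 − 14) = 14 + 0.77 × 202 = 169.54 → 170
B = 175 + 0.77 × (121 − 175) = 175 + 0.77 × -54 = 133.42 → 133

(205, 170, 133)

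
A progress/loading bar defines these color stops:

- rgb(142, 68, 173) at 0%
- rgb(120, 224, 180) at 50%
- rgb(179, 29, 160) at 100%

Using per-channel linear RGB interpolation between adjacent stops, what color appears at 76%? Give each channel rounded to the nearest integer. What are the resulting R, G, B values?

(151, 123, 170)

76% lies between the 50% and 100% stops, so the local fraction is t = (76 − 50)/(100 − 50) = 26/50 ≈ 0.52.
R = 120 + 0.52 × (179 − 120) = 150.68 → 151
G = 224 + 0.52 × (29 − 224) = 122.6 → 123
B = 180 + 0.52 × (160 − 180) = 169.6 → 170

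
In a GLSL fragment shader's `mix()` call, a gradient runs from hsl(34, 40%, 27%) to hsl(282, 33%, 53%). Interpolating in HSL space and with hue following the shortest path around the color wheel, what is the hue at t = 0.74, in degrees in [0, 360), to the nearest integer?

Hue: 282 − 34 = 248°, but |248| > 180 so the shorter arc goes the other way: Δh = 248 − 360 = -112°.
H = 34 + 0.74 × (-112) = -48.88 → -49 → -49 mod 360 = 311°

311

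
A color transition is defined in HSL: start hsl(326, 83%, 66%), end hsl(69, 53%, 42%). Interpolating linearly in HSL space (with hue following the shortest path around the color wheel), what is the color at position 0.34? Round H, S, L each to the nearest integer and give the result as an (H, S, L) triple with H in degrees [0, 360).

(1, 73, 58)

Hue: 69 − 326 = -257°, but |-257| > 180 so the shorter arc goes the other way: Δh = -257 + 360 = 103°.
H = 326 + 0.34 × (103) = 361.02 → 361 → 361 mod 360 = 1°
S = 83 + 0.34 × (53 − 83) = 72.8 → 73%
L = 66 + 0.34 × (42 − 66) = 57.84 → 58%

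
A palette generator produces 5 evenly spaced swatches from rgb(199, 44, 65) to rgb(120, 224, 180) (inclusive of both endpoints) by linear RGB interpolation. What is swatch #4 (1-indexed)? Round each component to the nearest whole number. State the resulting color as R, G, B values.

With 5 swatches and endpoints inclusive, swatch 4 sits at t = (4 − 1)/(5 − 1) = 3/4 ≈ 0.75.
R = 199 + 0.75 × (120 − 199) = 139.75 → 140
G = 44 + 0.75 × (224 − 44) = 179 → 179
B = 65 + 0.75 × (180 − 65) = 151.25 → 151

(140, 179, 151)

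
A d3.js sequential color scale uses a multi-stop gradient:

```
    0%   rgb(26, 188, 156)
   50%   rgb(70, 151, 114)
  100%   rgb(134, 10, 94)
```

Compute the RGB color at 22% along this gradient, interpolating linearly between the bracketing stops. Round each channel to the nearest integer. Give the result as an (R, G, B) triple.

22% lies between the 0% and 50% stops, so the local fraction is t = (22 − 0)/(50 − 0) = 22/50 ≈ 0.44.
R = 26 + 0.44 × (70 − 26) = 45.36 → 45
G = 188 + 0.44 × (151 − 188) = 171.72 → 172
B = 156 + 0.44 × (114 − 156) = 137.52 → 138

(45, 172, 138)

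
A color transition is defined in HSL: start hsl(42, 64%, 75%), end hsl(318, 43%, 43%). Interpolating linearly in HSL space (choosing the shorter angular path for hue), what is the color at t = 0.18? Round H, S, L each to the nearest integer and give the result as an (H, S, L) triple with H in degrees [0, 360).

(27, 60, 69)

Hue: 318 − 42 = 276°, but |276| > 180 so the shorter arc goes the other way: Δh = 276 − 360 = -84°.
H = 42 + 0.18 × (-84) = 26.88 → 27°
S = 64 + 0.18 × (43 − 64) = 60.22 → 60%
L = 75 + 0.18 × (43 − 75) = 69.24 → 69%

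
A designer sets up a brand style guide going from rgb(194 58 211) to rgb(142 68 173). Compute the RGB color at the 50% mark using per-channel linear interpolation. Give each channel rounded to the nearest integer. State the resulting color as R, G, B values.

50% corresponds to t = 0.5.
R = 194 + 0.5 × (142 − 194) = 194 + 0.5 × -52 = 168 → 168
G = 58 + 0.5 × (68 − 58) = 58 + 0.5 × 10 = 63 → 63
B = 211 + 0.5 × (173 − 211) = 211 + 0.5 × -38 = 192 → 192
So the blended color is (168, 63, 192), about #a83fc0.

(168, 63, 192)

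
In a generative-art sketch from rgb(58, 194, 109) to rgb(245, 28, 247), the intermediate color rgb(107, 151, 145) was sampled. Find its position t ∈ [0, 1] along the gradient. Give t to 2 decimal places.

0.26

Invert the lerp on the R channel (largest span, 187): t = (107 − 58) / (245 − 58) = 49/187 = 0.26203.
Check on G: (151 − 194)/(28 − 194) = 0.259 ✓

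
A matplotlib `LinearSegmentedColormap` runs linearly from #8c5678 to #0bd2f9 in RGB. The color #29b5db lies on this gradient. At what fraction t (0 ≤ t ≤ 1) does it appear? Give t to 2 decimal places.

0.77

Invert the lerp on the R channel (largest span, 129): t = (41 − 140) / (11 − 140) = -99/-129 = 0.76744.
Check on G: (181 − 86)/(210 − 86) = 0.7661 ✓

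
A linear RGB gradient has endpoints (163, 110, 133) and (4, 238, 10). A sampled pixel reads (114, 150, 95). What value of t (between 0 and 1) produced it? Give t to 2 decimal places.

0.31

Invert the lerp on the R channel (largest span, 159): t = (114 − 163) / (4 − 163) = -49/-159 = 0.30818.
Check on G: (150 − 110)/(238 − 110) = 0.3125 ✓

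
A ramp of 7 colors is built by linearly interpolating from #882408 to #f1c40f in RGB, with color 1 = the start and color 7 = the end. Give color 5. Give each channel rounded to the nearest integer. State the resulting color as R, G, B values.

With 7 swatches and endpoints inclusive, swatch 5 sits at t = (5 − 1)/(7 − 1) = 4/6 ≈ 0.6667.
#882408 → (136, 36, 8); #f1c40f → (241, 196, 15).
R = 136 + 0.6667 × (241 − 136) = 206.004 → 206
G = 36 + 0.6667 × (196 − 36) = 142.672 → 143
B = 8 + 0.6667 × (15 − 8) = 12.667 → 13

(206, 143, 13)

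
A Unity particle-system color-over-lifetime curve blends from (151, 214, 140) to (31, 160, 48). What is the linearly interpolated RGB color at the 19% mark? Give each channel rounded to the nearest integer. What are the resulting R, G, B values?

19% corresponds to t = 0.19.
R = 151 + 0.19 × (31 − 151) = 151 + 0.19 × -120 = 128.2 → 128
G = 214 + 0.19 × (160 − 214) = 214 + 0.19 × -54 = 203.74 → 204
B = 140 + 0.19 × (48 − 140) = 140 + 0.19 × -92 = 122.52 → 123

(128, 204, 123)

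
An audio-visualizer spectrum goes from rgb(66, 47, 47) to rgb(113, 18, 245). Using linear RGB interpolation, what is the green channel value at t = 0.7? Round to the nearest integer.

27

G = 47 + 0.7 × (18 − 47) = 26.7 → 27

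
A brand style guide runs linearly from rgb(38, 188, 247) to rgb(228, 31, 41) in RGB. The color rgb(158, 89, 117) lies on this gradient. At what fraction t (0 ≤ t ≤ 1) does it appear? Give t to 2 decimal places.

0.63

Invert the lerp on the B channel (largest span, 206): t = (117 − 247) / (41 − 247) = -130/-206 = 0.63107.
Check on R: (158 − 38)/(228 − 38) = 0.6316 ✓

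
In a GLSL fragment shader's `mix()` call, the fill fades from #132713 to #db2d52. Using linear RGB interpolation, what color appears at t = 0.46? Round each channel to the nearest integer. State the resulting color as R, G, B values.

(111, 42, 48)

#132713 → (19, 39, 19); #db2d52 → (219, 45, 82).
R = 19 + 0.46 × (219 − 19) = 19 + 0.46 × 200 = 111 → 111
G = 39 + 0.46 × (45 − 39) = 39 + 0.46 × 6 = 41.76 → 42
B = 19 + 0.46 × (82 − 19) = 19 + 0.46 × 63 = 47.98 → 48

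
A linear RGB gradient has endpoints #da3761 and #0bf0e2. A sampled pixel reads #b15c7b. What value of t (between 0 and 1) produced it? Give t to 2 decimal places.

Invert the lerp on the R channel (largest span, 207): t = (177 − 218) / (11 − 218) = -41/-207 = 0.19807.
Check on G: (92 − 55)/(240 − 55) = 0.2 ✓

0.20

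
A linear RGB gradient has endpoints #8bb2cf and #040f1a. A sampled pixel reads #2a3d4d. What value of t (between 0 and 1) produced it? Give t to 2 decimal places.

Invert the lerp on the B channel (largest span, 181): t = (77 − 207) / (26 − 207) = -130/-181 = 0.71823.
Check on R: (42 − 139)/(4 − 139) = 0.7185 ✓

0.72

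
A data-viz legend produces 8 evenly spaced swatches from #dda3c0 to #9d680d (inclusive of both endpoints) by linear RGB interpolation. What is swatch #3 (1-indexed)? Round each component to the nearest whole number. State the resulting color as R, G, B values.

With 8 swatches and endpoints inclusive, swatch 3 sits at t = (3 − 1)/(8 − 1) = 2/7 ≈ 0.2857.
#dda3c0 → (221, 163, 192); #9d680d → (157, 104, 13).
R = 221 + 0.2857 × (157 − 221) = 202.715 → 203
G = 163 + 0.2857 × (104 − 163) = 146.144 → 146
B = 192 + 0.2857 × (13 − 192) = 140.86 → 141

(203, 146, 141)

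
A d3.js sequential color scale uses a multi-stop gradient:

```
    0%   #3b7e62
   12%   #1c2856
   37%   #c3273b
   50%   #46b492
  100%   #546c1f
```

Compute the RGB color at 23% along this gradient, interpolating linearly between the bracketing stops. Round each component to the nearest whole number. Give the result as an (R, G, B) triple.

23% lies between the 12% and 37% stops, so the local fraction is t = (23 − 12)/(37 − 12) = 11/25 ≈ 0.44.
#1c2856 → (28, 40, 86); #c3273b → (195, 39, 59).
R = 28 + 0.44 × (195 − 28) = 101.48 → 101
G = 40 + 0.44 × (39 − 40) = 39.56 → 40
B = 86 + 0.44 × (59 − 86) = 74.12 → 74

(101, 40, 74)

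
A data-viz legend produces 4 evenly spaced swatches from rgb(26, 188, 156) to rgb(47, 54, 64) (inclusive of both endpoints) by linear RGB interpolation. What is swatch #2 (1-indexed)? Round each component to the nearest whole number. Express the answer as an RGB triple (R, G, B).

With 4 swatches and endpoints inclusive, swatch 2 sits at t = (2 − 1)/(4 − 1) = 1/3 ≈ 0.3333.
R = 26 + 0.3333 × (47 − 26) = 32.999 → 33
G = 188 + 0.3333 × (54 − 188) = 143.338 → 143
B = 156 + 0.3333 × (64 − 156) = 125.336 → 125

(33, 143, 125)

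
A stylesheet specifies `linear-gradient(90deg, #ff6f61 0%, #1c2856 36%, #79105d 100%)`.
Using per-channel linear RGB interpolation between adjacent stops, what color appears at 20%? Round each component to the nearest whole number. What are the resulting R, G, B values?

(129, 72, 91)

20% lies between the 0% and 36% stops, so the local fraction is t = (20 − 0)/(36 − 0) = 20/36 ≈ 0.5556.
#ff6f61 → (255, 111, 97); #1c2856 → (28, 40, 86).
R = 255 + 0.5556 × (28 − 255) = 128.879 → 129
G = 111 + 0.5556 × (40 − 111) = 71.552 → 72
B = 97 + 0.5556 × (86 − 97) = 90.888 → 91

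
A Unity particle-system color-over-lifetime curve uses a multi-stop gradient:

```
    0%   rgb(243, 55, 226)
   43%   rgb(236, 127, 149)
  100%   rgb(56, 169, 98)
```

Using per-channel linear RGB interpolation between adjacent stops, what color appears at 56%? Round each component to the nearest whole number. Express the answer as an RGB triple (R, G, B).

(195, 137, 137)

56% lies between the 43% and 100% stops, so the local fraction is t = (56 − 43)/(100 − 43) = 13/57 ≈ 0.2281.
R = 236 + 0.2281 × (56 − 236) = 194.942 → 195
G = 127 + 0.2281 × (169 − 127) = 136.58 → 137
B = 149 + 0.2281 × (98 − 149) = 137.367 → 137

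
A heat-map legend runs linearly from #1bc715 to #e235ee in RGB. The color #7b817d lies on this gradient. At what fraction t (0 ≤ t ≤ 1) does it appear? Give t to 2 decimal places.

0.48

Invert the lerp on the B channel (largest span, 217): t = (125 − 21) / (238 − 21) = 104/217 = 0.47926.
Check on R: (123 − 27)/(226 − 27) = 0.4824 ✓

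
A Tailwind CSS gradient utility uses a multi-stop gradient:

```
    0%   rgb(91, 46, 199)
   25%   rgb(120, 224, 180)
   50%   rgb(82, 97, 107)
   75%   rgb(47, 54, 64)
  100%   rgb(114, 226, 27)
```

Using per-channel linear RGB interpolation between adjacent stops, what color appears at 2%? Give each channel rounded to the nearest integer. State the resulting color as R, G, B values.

(93, 60, 197)

2% lies between the 0% and 25% stops, so the local fraction is t = (2 − 0)/(25 − 0) = 2/25 ≈ 0.08.
R = 91 + 0.08 × (120 − 91) = 93.32 → 93
G = 46 + 0.08 × (224 − 46) = 60.24 → 60
B = 199 + 0.08 × (180 − 199) = 197.48 → 197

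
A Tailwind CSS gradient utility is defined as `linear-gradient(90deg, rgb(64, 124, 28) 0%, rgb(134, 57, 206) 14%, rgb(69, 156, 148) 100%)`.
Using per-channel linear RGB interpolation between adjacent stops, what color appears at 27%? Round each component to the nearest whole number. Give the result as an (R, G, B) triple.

27% lies between the 14% and 100% stops, so the local fraction is t = (27 − 14)/(100 − 14) = 13/86 ≈ 0.1512.
R = 134 + 0.1512 × (69 − 134) = 124.172 → 124
G = 57 + 0.1512 × (156 − 57) = 71.969 → 72
B = 206 + 0.1512 × (148 − 206) = 197.23 → 197

(124, 72, 197)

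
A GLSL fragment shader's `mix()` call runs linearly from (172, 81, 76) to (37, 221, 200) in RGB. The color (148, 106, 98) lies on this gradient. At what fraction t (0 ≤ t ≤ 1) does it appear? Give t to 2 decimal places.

Invert the lerp on the G channel (largest span, 140): t = (106 − 81) / (221 − 81) = 25/140 = 0.17857.
Check on R: (148 − 172)/(37 − 172) = 0.1778 ✓

0.18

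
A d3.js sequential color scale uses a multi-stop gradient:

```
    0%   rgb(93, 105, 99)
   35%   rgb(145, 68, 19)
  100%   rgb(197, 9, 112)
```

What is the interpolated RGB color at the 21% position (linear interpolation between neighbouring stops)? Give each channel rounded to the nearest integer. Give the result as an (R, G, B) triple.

(124, 83, 51)

21% lies between the 0% and 35% stops, so the local fraction is t = (21 − 0)/(35 − 0) = 21/35 ≈ 0.6.
R = 93 + 0.6 × (145 − 93) = 124.2 → 124
G = 105 + 0.6 × (68 − 105) = 82.8 → 83
B = 99 + 0.6 × (19 − 99) = 51 → 51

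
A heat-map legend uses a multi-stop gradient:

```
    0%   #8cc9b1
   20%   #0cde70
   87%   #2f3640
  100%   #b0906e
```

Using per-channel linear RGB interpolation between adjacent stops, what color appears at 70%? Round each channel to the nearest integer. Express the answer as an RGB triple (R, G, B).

70% lies between the 20% and 87% stops, so the local fraction is t = (70 − 20)/(87 − 20) = 50/67 ≈ 0.7463.
#0cde70 → (12, 222, 112); #2f3640 → (47, 54, 64).
R = 12 + 0.7463 × (47 − 12) = 38.12 → 38
G = 222 + 0.7463 × (54 − 222) = 96.622 → 97
B = 112 + 0.7463 × (64 − 112) = 76.178 → 76

(38, 97, 76)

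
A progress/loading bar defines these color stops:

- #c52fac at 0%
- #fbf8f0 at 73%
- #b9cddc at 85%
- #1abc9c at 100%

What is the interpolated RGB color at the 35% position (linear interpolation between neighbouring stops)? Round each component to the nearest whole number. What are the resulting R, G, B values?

(223, 143, 205)

35% lies between the 0% and 73% stops, so the local fraction is t = (35 − 0)/(73 − 0) = 35/73 ≈ 0.4795.
#c52fac → (197, 47, 172); #fbf8f0 → (251, 248, 240).
R = 197 + 0.4795 × (251 − 197) = 222.893 → 223
G = 47 + 0.4795 × (248 − 47) = 143.38 → 143
B = 172 + 0.4795 × (240 − 172) = 204.606 → 205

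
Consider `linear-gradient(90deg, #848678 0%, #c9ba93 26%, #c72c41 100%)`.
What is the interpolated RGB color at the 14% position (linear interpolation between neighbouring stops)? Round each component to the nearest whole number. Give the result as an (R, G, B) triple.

(169, 162, 135)

14% lies between the 0% and 26% stops, so the local fraction is t = (14 − 0)/(26 − 0) = 14/26 ≈ 0.5385.
#848678 → (132, 134, 120); #c9ba93 → (201, 186, 147).
R = 132 + 0.5385 × (201 − 132) = 169.156 → 169
G = 134 + 0.5385 × (186 − 134) = 162.002 → 162
B = 120 + 0.5385 × (147 − 120) = 134.54 → 135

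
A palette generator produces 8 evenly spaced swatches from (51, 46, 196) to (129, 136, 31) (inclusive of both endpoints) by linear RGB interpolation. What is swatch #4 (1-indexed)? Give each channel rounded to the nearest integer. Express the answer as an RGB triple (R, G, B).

With 8 swatches and endpoints inclusive, swatch 4 sits at t = (4 − 1)/(8 − 1) = 3/7 ≈ 0.4286.
R = 51 + 0.4286 × (129 − 51) = 84.431 → 84
G = 46 + 0.4286 × (136 − 46) = 84.574 → 85
B = 196 + 0.4286 × (31 − 196) = 125.281 → 125

(84, 85, 125)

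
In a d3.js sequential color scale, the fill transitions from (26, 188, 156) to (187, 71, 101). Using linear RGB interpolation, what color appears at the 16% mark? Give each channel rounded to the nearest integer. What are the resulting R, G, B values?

(52, 169, 147)

16% corresponds to t = 0.16.
R = 26 + 0.16 × (187 − 26) = 26 + 0.16 × 161 = 51.76 → 52
G = 188 + 0.16 × (71 − 188) = 188 + 0.16 × -117 = 169.28 → 169
B = 156 + 0.16 × (101 − 156) = 156 + 0.16 × -55 = 147.2 → 147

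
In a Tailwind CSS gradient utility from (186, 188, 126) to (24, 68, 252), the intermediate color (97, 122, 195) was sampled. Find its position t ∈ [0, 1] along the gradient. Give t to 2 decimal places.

0.55

Invert the lerp on the R channel (largest span, 162): t = (97 − 186) / (24 − 186) = -89/-162 = 0.54938.
Check on G: (122 − 188)/(68 − 188) = 0.55 ✓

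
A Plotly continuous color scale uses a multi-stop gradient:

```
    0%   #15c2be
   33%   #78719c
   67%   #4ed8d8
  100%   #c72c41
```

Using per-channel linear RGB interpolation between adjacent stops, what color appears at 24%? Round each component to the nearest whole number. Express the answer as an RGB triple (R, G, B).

24% lies between the 0% and 33% stops, so the local fraction is t = (24 − 0)/(33 − 0) = 24/33 ≈ 0.7273.
#15c2be → (21, 194, 190); #78719c → (120, 113, 156).
R = 21 + 0.7273 × (120 − 21) = 93.003 → 93
G = 194 + 0.7273 × (113 − 194) = 135.089 → 135
B = 190 + 0.7273 × (156 − 190) = 165.272 → 165

(93, 135, 165)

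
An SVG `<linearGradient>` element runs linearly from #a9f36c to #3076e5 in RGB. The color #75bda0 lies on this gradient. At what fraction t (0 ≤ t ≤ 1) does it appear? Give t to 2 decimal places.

Invert the lerp on the G channel (largest span, 125): t = (189 − 243) / (118 − 243) = -54/-125 = 0.432.
Check on R: (117 − 169)/(48 − 169) = 0.4298 ✓

0.43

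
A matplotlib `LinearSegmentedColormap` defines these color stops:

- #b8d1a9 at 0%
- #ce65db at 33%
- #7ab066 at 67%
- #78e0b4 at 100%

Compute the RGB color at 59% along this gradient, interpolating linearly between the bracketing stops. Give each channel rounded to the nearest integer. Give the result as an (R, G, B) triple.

(142, 158, 130)

59% lies between the 33% and 67% stops, so the local fraction is t = (59 − 33)/(67 − 33) = 26/34 ≈ 0.7647.
#ce65db → (206, 101, 219); #7ab066 → (122, 176, 102).
R = 206 + 0.7647 × (122 − 206) = 141.765 → 142
G = 101 + 0.7647 × (176 − 101) = 158.353 → 158
B = 219 + 0.7647 × (102 − 219) = 129.53 → 130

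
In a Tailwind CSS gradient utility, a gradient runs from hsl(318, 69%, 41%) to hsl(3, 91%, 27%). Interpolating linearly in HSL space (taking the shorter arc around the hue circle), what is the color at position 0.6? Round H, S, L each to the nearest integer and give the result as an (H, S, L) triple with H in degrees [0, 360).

Hue: 3 − 318 = -315°, but |-315| > 180 so the shorter arc goes the other way: Δh = -315 + 360 = 45°.
H = 318 + 0.6 × (45) = 345 → 345°
S = 69 + 0.6 × (91 − 69) = 82.2 → 82%
L = 41 + 0.6 × (27 − 41) = 32.6 → 33%

(345, 82, 33)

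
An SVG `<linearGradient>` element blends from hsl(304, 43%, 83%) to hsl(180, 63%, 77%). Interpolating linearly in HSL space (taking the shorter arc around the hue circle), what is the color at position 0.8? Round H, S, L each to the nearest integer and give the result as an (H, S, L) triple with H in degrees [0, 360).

Hue arc: Δh = 180 − 304 = -124° (|Δh| ≤ 180, already the shorter path).
H = 304 + 0.8 × (-124) = 204.8 → 205°
S = 43 + 0.8 × (63 − 43) = 59 → 59%
L = 83 + 0.8 × (77 − 83) = 78.2 → 78%

(205, 59, 78)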